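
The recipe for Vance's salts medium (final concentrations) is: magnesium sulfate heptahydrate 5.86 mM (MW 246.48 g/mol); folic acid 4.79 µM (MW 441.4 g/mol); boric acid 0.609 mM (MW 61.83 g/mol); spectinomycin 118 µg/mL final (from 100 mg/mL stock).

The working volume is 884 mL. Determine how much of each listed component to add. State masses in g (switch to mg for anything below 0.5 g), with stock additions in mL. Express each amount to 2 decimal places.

magnesium sulfate heptahydrate 1.28 g; folic acid 1.87 mg; boric acid 33.29 mg; spectinomycin 1.04 mL

Working volume: 884 mL = 0.884 L.
magnesium sulfate heptahydrate: 5.86 mmol/L × 246.48 g/mol × 0.884 L ÷ 1000 = 1.28 g
folic acid: 4.79 µmol/L × 441.4 g/mol × 0.884 L ÷ 1000 = 1.87 mg
boric acid: 0.609 mmol/L × 61.83 mg/mmol × 0.884 L = 33.29 mg
spectinomycin: V = C2·V2/C1 = 118 µg/mL × 884 mL ÷ 100000 µg/mL = 1.04 mL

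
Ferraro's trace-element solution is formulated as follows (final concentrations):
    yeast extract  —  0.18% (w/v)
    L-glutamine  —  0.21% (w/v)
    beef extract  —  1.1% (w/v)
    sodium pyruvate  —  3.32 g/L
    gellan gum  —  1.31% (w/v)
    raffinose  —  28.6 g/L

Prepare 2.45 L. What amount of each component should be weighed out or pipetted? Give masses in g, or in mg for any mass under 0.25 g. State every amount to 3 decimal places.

yeast extract 4.410 g; L-glutamine 5.145 g; beef extract 26.950 g; sodium pyruvate 8.134 g; gellan gum 32.095 g; raffinose 70.070 g

Working volume: 2.45 L.
yeast extract: 0.18 g per 100 mL × 2450 mL ÷ 100 = 4.410 g
L-glutamine: 0.21 g per 100 mL × 2450 mL ÷ 100 = 5.145 g
beef extract: 1.1 g per 100 mL × 2450 mL ÷ 100 = 26.950 g
sodium pyruvate: 3.32 g/L × 2.45 L = 8.134 g
gellan gum: 1.31% w/v = 13.1 g/L → 13.1 × 2.45 L = 32.095 g
raffinose: 28.6 g/L × 2.45 L = 70.070 g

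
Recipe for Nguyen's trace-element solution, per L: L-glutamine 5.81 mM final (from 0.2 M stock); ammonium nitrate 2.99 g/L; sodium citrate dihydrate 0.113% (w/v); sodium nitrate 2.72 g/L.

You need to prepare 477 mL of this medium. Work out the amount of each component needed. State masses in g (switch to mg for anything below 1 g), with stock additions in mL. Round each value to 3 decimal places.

Working volume: 477 mL = 0.477 L.
L-glutamine: dilute stock: 5.81 mM × 477 mL ÷ 200 mM = 13.857 mL
ammonium nitrate: 2.99 g/L × 0.477 L = 1.426 g
sodium citrate dihydrate: 0.113% w/v = 1.13 g/L → 1.13 × 0.477 L = 0.53901 g = 539.010 mg
sodium nitrate: 2.72 g/L × 0.477 L = 1.297 g

L-glutamine 13.857 mL; ammonium nitrate 1.426 g; sodium citrate dihydrate 539.010 mg; sodium nitrate 1.297 g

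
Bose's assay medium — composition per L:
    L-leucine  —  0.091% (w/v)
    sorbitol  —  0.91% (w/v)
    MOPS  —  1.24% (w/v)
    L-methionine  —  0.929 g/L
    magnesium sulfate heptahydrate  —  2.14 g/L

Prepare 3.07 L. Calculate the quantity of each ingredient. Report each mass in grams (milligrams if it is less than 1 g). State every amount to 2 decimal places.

L-leucine 2.79 g; sorbitol 27.94 g; MOPS 38.07 g; L-methionine 2.85 g; magnesium sulfate heptahydrate 6.57 g

Working volume: 3.07 L.
L-leucine: 0.091 g per 100 mL × 3070 mL ÷ 100 = 2.79 g
sorbitol: 0.91% w/v = 9.1 g/L → 9.1 × 3.07 L = 27.94 g
MOPS: 1.24 g per 100 mL × 3070 mL ÷ 100 = 38.07 g
L-methionine: 0.929 g/L × 3.07 L = 2.85 g
magnesium sulfate heptahydrate: 2.14 g/L × 3.07 L = 6.57 g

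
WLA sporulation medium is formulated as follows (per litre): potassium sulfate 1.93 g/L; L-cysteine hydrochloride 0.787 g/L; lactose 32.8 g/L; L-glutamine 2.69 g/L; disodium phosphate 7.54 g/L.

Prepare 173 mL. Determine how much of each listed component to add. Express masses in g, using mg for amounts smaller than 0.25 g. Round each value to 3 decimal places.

potassium sulfate 0.334 g; L-cysteine hydrochloride 136.151 mg; lactose 5.674 g; L-glutamine 0.465 g; disodium phosphate 1.304 g

Working volume: 173 mL = 0.173 L.
potassium sulfate: 1.93 g/L × 0.173 L = 0.334 g
L-cysteine hydrochloride: 0.787 g/L × 0.173 L = 0.136151 g = 136.151 mg
lactose: 32.8 g/L × 0.173 L = 5.674 g
L-glutamine: 2.69 g/L × 0.173 L = 0.465 g
disodium phosphate: 7.54 g/L × 0.173 L = 1.304 g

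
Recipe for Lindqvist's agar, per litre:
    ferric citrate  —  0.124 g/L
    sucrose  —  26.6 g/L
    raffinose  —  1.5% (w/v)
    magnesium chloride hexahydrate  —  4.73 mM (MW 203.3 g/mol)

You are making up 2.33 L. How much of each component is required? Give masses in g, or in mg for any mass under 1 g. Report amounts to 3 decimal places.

Working volume: 2.33 L.
ferric citrate: 0.124 g/L × 2.33 L = 0.28892 g = 288.920 mg
sucrose: 26.6 g/L × 2.33 L = 61.978 g
raffinose: 1.5% w/v = 15 g/L → 15 × 2.33 L = 34.950 g
magnesium chloride hexahydrate: 4.73 mmol/L × 203.3 g/mol × 2.33 L ÷ 1000 = 2.241 g

ferric citrate 288.920 mg; sucrose 61.978 g; raffinose 34.950 g; magnesium chloride hexahydrate 2.241 g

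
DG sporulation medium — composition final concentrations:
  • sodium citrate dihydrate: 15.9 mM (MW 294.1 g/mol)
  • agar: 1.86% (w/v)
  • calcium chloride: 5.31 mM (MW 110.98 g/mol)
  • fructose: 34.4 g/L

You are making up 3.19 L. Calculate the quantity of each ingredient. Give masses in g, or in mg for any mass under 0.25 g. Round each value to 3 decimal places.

Working volume: 3.19 L.
sodium citrate dihydrate: 15.9 mmol/L × 294.1 g/mol × 3.19 L ÷ 1000 = 14.917 g
agar: 1.86 g per 100 mL × 3190 mL ÷ 100 = 59.334 g
calcium chloride: 5.31 mmol/L × 110.98 g/mol × 3.19 L ÷ 1000 = 1.880 g
fructose: 34.4 g/L × 3.19 L = 109.736 g

sodium citrate dihydrate 14.917 g; agar 59.334 g; calcium chloride 1.880 g; fructose 109.736 g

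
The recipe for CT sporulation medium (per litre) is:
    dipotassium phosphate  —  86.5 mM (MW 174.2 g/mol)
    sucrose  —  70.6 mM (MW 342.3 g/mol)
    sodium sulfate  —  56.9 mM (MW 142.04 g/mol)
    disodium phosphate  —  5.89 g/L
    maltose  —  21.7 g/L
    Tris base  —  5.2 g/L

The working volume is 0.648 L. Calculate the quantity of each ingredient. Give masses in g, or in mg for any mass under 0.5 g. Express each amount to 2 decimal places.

dipotassium phosphate 9.76 g; sucrose 15.66 g; sodium sulfate 5.24 g; disodium phosphate 3.82 g; maltose 14.06 g; Tris base 3.37 g

Working volume: 0.648 L.
dipotassium phosphate: 86.5 mmol/L × 174.2 g/mol × 0.648 L ÷ 1000 = 9.76 g
sucrose: 70.6 mmol/L × 342.3 g/mol × 0.648 L ÷ 1000 = 15.66 g
sodium sulfate: 56.9 mmol/L × 142.04 g/mol × 0.648 L ÷ 1000 = 5.24 g
disodium phosphate: 5.89 g/L × 0.648 L = 3.82 g
maltose: 21.7 g/L × 0.648 L = 14.06 g
Tris base: 5.2 g/L × 0.648 L = 3.37 g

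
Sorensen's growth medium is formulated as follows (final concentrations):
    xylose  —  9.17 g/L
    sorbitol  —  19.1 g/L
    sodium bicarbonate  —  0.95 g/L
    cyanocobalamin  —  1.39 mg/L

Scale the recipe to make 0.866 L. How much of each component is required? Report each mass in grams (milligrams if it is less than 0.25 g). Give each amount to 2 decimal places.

Working volume: 0.866 L.
xylose: 9.17 g/L × 0.866 L = 7.94 g
sorbitol: 19.1 g/L × 0.866 L = 16.54 g
sodium bicarbonate: 0.95 g/L × 0.866 L = 0.82 g
cyanocobalamin: 1.39 mg/L × 0.866 L = 1.20 mg

xylose 7.94 g; sorbitol 16.54 g; sodium bicarbonate 0.82 g; cyanocobalamin 1.20 mg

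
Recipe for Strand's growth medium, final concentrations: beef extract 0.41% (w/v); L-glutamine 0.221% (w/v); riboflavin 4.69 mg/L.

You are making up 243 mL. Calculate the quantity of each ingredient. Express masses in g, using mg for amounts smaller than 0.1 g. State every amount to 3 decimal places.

beef extract 0.996 g; L-glutamine 0.537 g; riboflavin 1.140 mg

Working volume: 243 mL = 0.243 L.
beef extract: 0.41 g per 100 mL × 243 mL ÷ 100 = 0.996 g
L-glutamine: 0.221 g per 100 mL × 243 mL ÷ 100 = 0.537 g
riboflavin: 4.69 mg/L × 0.243 L = 1.140 mg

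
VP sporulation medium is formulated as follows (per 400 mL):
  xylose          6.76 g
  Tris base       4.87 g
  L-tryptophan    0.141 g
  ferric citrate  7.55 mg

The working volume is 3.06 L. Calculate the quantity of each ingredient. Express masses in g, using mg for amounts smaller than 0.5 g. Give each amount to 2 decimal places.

xylose 51.71 g; Tris base 37.26 g; L-tryptophan 1.08 g; ferric citrate 57.76 mg

Ratio of target to recipe volume: 3060 / 400 = 7.65.
xylose: 6.76 g × (3060 mL / 400 mL) = 51.71 g
Tris base: 4.87 g × (3060 mL / 400 mL) = 37.26 g
L-tryptophan: 0.141 g × (3060 mL / 400 mL) = 1.08 g
ferric citrate: 7.55 mg × (3060 mL / 400 mL) = 57.76 mg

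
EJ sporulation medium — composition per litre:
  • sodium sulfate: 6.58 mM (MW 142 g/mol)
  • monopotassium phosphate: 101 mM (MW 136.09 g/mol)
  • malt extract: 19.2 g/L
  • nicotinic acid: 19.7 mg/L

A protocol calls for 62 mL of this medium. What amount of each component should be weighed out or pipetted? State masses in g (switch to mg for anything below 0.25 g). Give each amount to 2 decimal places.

sodium sulfate 57.93 mg; monopotassium phosphate 0.85 g; malt extract 1.19 g; nicotinic acid 1.22 mg

Scale factor relative to 1 L: 0.062.
sodium sulfate: 6.58 mmol/L × 142 mg/mmol × 0.062 L = 57.93 mg
monopotassium phosphate: 101 mmol/L × 136.09 g/mol × 0.062 L ÷ 1000 = 0.85 g
malt extract: 19.2 g/L × 0.062 L = 1.19 g
nicotinic acid: 19.7 mg/L × 0.062 L = 1.22 mg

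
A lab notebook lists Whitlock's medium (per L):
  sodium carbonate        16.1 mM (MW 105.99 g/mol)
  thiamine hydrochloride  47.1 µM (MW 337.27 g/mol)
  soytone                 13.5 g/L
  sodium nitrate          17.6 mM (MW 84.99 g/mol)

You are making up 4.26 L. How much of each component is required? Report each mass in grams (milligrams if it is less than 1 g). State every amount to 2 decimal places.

sodium carbonate 7.27 g; thiamine hydrochloride 67.67 mg; soytone 57.51 g; sodium nitrate 6.37 g

Working volume: 4.26 L.
sodium carbonate: 16.1 mmol/L × 105.99 g/mol × 4.26 L ÷ 1000 = 7.27 g
thiamine hydrochloride: 47.1 µmol/L × 337.27 g/mol × 4.26 L ÷ 1000 = 67.67 mg
soytone: 13.5 g/L × 4.26 L = 57.51 g
sodium nitrate: 17.6 mmol/L × 84.99 g/mol × 4.26 L ÷ 1000 = 6.37 g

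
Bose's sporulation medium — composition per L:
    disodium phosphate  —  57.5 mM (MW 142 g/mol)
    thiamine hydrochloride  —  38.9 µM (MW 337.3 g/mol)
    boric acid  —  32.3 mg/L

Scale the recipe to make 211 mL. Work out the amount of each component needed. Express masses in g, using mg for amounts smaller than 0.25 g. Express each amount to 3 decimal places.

Scale factor relative to 1 L: 0.211.
disodium phosphate: 57.5 mmol/L × 142 g/mol × 0.211 L ÷ 1000 = 1.723 g
thiamine hydrochloride: 38.9 µmol/L × 337.3 g/mol × 0.211 L ÷ 1000 = 2.769 mg
boric acid: 32.3 mg/L × 0.211 L = 6.815 mg

disodium phosphate 1.723 g; thiamine hydrochloride 2.769 mg; boric acid 6.815 mg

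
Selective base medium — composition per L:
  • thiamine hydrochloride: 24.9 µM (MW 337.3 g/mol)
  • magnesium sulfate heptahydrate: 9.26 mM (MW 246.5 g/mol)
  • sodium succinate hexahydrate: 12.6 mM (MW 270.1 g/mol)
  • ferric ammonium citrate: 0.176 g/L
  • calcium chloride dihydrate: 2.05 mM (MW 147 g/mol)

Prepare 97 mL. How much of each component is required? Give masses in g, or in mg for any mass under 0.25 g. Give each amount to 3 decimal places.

Target volume = 97 mL = 0.097 L.
thiamine hydrochloride: 24.9 µmol/L × 337.3 g/mol × 0.097 L ÷ 1000 = 0.815 mg
magnesium sulfate heptahydrate: 9.26 mmol/L × 246.5 mg/mmol × 0.097 L = 221.411 mg
sodium succinate hexahydrate: 12.6 mmol/L × 270.1 g/mol × 0.097 L ÷ 1000 = 0.330 g
ferric ammonium citrate: 0.176 g/L × 0.097 L = 0.017072 g = 17.072 mg
calcium chloride dihydrate: 2.05 mmol/L × 147 mg/mmol × 0.097 L = 29.231 mg

thiamine hydrochloride 0.815 mg; magnesium sulfate heptahydrate 221.411 mg; sodium succinate hexahydrate 0.330 g; ferric ammonium citrate 17.072 mg; calcium chloride dihydrate 29.231 mg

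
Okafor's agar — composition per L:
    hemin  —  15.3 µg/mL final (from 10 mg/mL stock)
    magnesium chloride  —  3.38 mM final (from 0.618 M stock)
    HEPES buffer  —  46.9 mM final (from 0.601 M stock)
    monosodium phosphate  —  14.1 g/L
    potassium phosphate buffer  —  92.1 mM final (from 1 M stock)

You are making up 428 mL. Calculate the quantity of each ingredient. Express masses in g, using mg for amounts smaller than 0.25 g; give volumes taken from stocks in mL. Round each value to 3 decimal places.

hemin 0.655 mL; magnesium chloride 2.341 mL; HEPES buffer 33.400 mL; monosodium phosphate 6.035 g; potassium phosphate buffer 39.419 mL

Scale factor relative to 1 L: 0.428.
hemin: dilute stock: 15.3 µg/mL × 428 mL ÷ 10000 µg/mL = 0.655 mL
magnesium chloride: C1V1 = C2V2 → 3.38 mM × 428 mL ÷ 618 mM = 2.341 mL
HEPES buffer: C1V1 = C2V2 → 46.9 mM × 428 mL ÷ 601 mM = 33.400 mL
monosodium phosphate: 14.1 g/L × 0.428 L = 6.035 g
potassium phosphate buffer: C1V1 = C2V2 → 92.1 mM × 428 mL ÷ 1000 mM = 39.419 mL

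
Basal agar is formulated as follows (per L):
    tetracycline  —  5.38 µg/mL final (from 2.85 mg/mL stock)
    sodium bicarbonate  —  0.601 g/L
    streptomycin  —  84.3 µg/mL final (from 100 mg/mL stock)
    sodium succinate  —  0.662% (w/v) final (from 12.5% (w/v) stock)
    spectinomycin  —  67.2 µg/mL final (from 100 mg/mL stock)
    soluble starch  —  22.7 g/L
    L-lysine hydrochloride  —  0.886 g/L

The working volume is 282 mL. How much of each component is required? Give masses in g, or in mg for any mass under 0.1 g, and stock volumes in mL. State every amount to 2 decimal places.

Scale factor relative to 1 L: 0.282.
tetracycline: V = C2·V2/C1 = 5.38 µg/mL × 282 mL ÷ 2850 µg/mL = 0.53 mL
sodium bicarbonate: 0.601 g/L × 0.282 L = 0.17 g
streptomycin: dilute stock: 84.3 µg/mL × 282 mL ÷ 100000 µg/mL = 0.24 mL
sodium succinate: C1V1 = C2V2 → 0.662% ÷ 12.5% × 282 mL = 14.93 mL
spectinomycin: dilute stock: 67.2 µg/mL × 282 mL ÷ 100000 µg/mL = 0.19 mL
soluble starch: 22.7 g/L × 0.282 L = 6.40 g
L-lysine hydrochloride: 0.886 g/L × 0.282 L = 0.25 g

tetracycline 0.53 mL; sodium bicarbonate 0.17 g; streptomycin 0.24 mL; sodium succinate 14.93 mL; spectinomycin 0.19 mL; soluble starch 6.40 g; L-lysine hydrochloride 0.25 g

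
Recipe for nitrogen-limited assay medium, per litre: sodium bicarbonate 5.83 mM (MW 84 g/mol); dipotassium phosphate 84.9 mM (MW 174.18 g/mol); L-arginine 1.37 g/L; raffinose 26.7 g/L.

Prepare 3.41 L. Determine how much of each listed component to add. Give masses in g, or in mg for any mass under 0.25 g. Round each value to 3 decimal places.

sodium bicarbonate 1.670 g; dipotassium phosphate 50.427 g; L-arginine 4.672 g; raffinose 91.047 g

Scale factor relative to 1 L: 3.41.
sodium bicarbonate: 5.83 mmol/L × 84 g/mol × 3.41 L ÷ 1000 = 1.670 g
dipotassium phosphate: 84.9 mmol/L × 174.18 g/mol × 3.41 L ÷ 1000 = 50.427 g
L-arginine: 1.37 g/L × 3.41 L = 4.672 g
raffinose: 26.7 g/L × 3.41 L = 91.047 g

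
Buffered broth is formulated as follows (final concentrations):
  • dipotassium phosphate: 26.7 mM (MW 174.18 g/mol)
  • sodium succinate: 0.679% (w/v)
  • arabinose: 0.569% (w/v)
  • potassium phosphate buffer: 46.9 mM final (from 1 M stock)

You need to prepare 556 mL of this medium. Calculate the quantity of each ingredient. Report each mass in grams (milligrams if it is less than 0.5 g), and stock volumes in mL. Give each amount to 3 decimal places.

dipotassium phosphate 2.586 g; sodium succinate 3.775 g; arabinose 3.164 g; potassium phosphate buffer 26.076 mL

Scale factor relative to 1 L: 0.556.
dipotassium phosphate: 26.7 mmol/L × 174.18 g/mol × 0.556 L ÷ 1000 = 2.586 g
sodium succinate: 0.679 g per 100 mL × 556 mL ÷ 100 = 3.775 g
arabinose: 0.569% w/v = 5.69 g/L → 5.69 × 0.556 L = 3.164 g
potassium phosphate buffer: C1V1 = C2V2 → 46.9 mM × 556 mL ÷ 1000 mM = 26.076 mL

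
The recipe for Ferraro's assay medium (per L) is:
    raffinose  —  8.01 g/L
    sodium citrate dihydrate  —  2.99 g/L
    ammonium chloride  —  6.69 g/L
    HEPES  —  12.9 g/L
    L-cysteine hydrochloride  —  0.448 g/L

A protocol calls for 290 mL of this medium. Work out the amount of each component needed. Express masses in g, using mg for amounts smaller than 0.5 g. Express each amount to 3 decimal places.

raffinose 2.323 g; sodium citrate dihydrate 0.867 g; ammonium chloride 1.940 g; HEPES 3.741 g; L-cysteine hydrochloride 129.920 mg

Target volume = 290 mL = 0.29 L.
raffinose: 8.01 g/L × 0.29 L = 2.323 g
sodium citrate dihydrate: 2.99 g/L × 0.29 L = 0.867 g
ammonium chloride: 6.69 g/L × 0.29 L = 1.940 g
HEPES: 12.9 g/L × 0.29 L = 3.741 g
L-cysteine hydrochloride: 0.448 g/L × 0.29 L = 0.12992 g = 129.920 mg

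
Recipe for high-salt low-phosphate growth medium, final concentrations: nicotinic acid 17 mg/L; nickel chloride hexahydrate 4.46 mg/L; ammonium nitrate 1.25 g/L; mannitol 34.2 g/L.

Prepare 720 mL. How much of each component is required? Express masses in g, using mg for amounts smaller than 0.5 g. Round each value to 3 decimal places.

Scale factor relative to 1 L: 0.72.
nicotinic acid: 17 mg/L × 0.72 L = 12.240 mg
nickel chloride hexahydrate: 4.46 mg/L × 0.72 L = 3.211 mg
ammonium nitrate: 1.25 g/L × 0.72 L = 0.900 g
mannitol: 34.2 g/L × 0.72 L = 24.624 g

nicotinic acid 12.240 mg; nickel chloride hexahydrate 3.211 mg; ammonium nitrate 0.900 g; mannitol 24.624 g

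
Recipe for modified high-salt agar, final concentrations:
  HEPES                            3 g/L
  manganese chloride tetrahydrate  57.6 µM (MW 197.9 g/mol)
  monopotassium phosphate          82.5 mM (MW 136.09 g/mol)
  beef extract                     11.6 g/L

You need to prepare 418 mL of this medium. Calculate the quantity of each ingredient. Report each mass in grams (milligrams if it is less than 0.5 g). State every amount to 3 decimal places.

HEPES 1.254 g; manganese chloride tetrahydrate 4.765 mg; monopotassium phosphate 4.693 g; beef extract 4.849 g

Scale factor relative to 1 L: 0.418.
HEPES: 3 g/L × 0.418 L = 1.254 g
manganese chloride tetrahydrate: 57.6 µmol/L × 197.9 g/mol × 0.418 L ÷ 1000 = 4.765 mg
monopotassium phosphate: 82.5 mmol/L × 136.09 g/mol × 0.418 L ÷ 1000 = 4.693 g
beef extract: 11.6 g/L × 0.418 L = 4.849 g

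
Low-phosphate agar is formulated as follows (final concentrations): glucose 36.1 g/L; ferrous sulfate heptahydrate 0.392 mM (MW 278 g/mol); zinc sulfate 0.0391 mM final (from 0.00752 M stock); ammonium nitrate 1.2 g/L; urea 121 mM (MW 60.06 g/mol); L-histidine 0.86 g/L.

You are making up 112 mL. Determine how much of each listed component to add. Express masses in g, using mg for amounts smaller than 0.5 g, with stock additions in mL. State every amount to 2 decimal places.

Target volume = 112 mL = 0.112 L.
glucose: 36.1 g/L × 0.112 L = 4.04 g
ferrous sulfate heptahydrate: 0.392 mmol/L × 278 mg/mmol × 0.112 L = 12.21 mg
zinc sulfate: V = C2·V2/C1 = 0.0391 mM × 112 mL ÷ 7.52 mM = 0.58 mL
ammonium nitrate: 1.2 g/L × 0.112 L = 0.1344 g = 134.40 mg
urea: 121 mmol/L × 60.06 g/mol × 0.112 L ÷ 1000 = 0.81 g
L-histidine: 0.86 g/L × 0.112 L = 0.09632 g = 96.32 mg

glucose 4.04 g; ferrous sulfate heptahydrate 12.21 mg; zinc sulfate 0.58 mL; ammonium nitrate 134.40 mg; urea 0.81 g; L-histidine 96.32 mg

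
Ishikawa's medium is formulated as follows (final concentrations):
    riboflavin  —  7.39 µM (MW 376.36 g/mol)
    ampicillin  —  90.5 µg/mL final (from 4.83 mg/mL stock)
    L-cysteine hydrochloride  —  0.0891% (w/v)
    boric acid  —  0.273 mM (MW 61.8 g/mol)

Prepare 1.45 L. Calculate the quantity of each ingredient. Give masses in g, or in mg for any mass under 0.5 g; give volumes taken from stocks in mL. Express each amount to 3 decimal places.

riboflavin 4.033 mg; ampicillin 27.169 mL; L-cysteine hydrochloride 1.292 g; boric acid 24.464 mg

Scale factor relative to 1 L: 1.45.
riboflavin: 7.39 µmol/L × 376.36 g/mol × 1.45 L ÷ 1000 = 4.033 mg
ampicillin: V = C2·V2/C1 = 90.5 µg/mL × 1450 mL ÷ 4830 µg/mL = 27.169 mL
L-cysteine hydrochloride: 0.0891% w/v = 0.891 g/L → 0.891 × 1.45 L = 1.292 g
boric acid: 0.273 mmol/L × 61.8 mg/mmol × 1.45 L = 24.464 mg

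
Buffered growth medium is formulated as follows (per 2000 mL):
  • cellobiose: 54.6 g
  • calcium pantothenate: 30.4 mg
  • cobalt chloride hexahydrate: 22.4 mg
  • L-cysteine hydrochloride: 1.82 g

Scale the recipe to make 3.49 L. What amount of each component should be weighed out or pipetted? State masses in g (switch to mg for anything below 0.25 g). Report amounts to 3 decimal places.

cellobiose 95.277 g; calcium pantothenate 53.048 mg; cobalt chloride hexahydrate 39.088 mg; L-cysteine hydrochloride 3.176 g

Scale factor = 3490 mL / 2000 mL = 1.745.
cellobiose: 54.6 g × (3490 mL / 2000 mL) = 95.277 g
calcium pantothenate: 30.4 mg × (3490 mL / 2000 mL) = 53.048 mg
cobalt chloride hexahydrate: 22.4 mg × (3490 mL / 2000 mL) = 39.088 mg
L-cysteine hydrochloride: 1.82 g × (3490 mL / 2000 mL) = 3.176 g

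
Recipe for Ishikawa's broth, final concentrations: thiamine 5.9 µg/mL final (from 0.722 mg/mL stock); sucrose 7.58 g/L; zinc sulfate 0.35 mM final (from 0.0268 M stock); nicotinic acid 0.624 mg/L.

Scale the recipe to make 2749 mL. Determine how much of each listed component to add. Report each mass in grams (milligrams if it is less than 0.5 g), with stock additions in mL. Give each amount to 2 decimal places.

thiamine 22.46 mL; sucrose 20.84 g; zinc sulfate 35.90 mL; nicotinic acid 1.72 mg

Target volume = 2749 mL = 2.749 L.
thiamine: dilute stock: 5.9 µg/mL × 2749 mL ÷ 722 µg/mL = 22.46 mL
sucrose: 7.58 g/L × 2.749 L = 20.84 g
zinc sulfate: dilute stock: 0.35 mM × 2749 mL ÷ 26.8 mM = 35.90 mL
nicotinic acid: 0.624 mg/L × 2.749 L = 1.72 mg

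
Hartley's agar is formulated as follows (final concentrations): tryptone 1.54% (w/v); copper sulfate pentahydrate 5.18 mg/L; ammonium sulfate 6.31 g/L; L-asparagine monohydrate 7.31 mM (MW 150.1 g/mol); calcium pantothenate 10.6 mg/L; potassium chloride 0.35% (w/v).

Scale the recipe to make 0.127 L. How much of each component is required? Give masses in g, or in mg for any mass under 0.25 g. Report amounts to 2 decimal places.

tryptone 1.96 g; copper sulfate pentahydrate 0.66 mg; ammonium sulfate 0.80 g; L-asparagine monohydrate 139.35 mg; calcium pantothenate 1.35 mg; potassium chloride 0.44 g

Scale factor relative to 1 L: 0.127.
tryptone: 1.54 g per 100 mL × 127 mL ÷ 100 = 1.96 g
copper sulfate pentahydrate: 5.18 mg/L × 0.127 L = 0.66 mg
ammonium sulfate: 6.31 g/L × 0.127 L = 0.80 g
L-asparagine monohydrate: 7.31 mmol/L × 150.1 mg/mmol × 0.127 L = 139.35 mg
calcium pantothenate: 10.6 mg/L × 0.127 L = 1.35 mg
potassium chloride: 0.35 g per 100 mL × 127 mL ÷ 100 = 0.44 g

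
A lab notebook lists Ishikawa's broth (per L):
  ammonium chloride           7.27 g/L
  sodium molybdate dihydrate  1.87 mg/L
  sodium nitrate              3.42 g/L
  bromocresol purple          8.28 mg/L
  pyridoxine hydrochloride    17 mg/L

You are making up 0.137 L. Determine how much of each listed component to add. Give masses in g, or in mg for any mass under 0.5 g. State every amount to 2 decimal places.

Working volume: 0.137 L.
ammonium chloride: 7.27 g/L × 0.137 L = 1.00 g
sodium molybdate dihydrate: 1.87 mg/L × 0.137 L = 0.26 mg
sodium nitrate: 3.42 g/L × 0.137 L = 0.46854 g = 468.54 mg
bromocresol purple: 8.28 mg/L × 0.137 L = 1.13 mg
pyridoxine hydrochloride: 17 mg/L × 0.137 L = 2.33 mg

ammonium chloride 1.00 g; sodium molybdate dihydrate 0.26 mg; sodium nitrate 468.54 mg; bromocresol purple 1.13 mg; pyridoxine hydrochloride 2.33 mg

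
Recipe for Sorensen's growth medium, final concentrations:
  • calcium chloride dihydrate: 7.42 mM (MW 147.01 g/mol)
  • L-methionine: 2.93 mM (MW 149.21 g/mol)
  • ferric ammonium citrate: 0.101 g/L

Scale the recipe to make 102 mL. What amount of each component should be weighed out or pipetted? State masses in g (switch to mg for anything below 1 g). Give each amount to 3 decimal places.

Working volume: 102 mL = 0.102 L.
calcium chloride dihydrate: 7.42 mmol/L × 147.01 mg/mmol × 0.102 L = 111.263 mg
L-methionine: 2.93 mmol/L × 149.21 mg/mmol × 0.102 L = 44.593 mg
ferric ammonium citrate: 0.101 g/L × 0.102 L = 0.010302 g = 10.302 mg

calcium chloride dihydrate 111.263 mg; L-methionine 44.593 mg; ferric ammonium citrate 10.302 mg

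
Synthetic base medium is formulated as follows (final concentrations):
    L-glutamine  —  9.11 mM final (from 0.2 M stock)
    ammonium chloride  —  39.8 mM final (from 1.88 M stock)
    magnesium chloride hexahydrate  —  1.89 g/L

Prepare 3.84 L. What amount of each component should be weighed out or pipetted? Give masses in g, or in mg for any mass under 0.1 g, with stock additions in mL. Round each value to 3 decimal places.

L-glutamine 174.912 mL; ammonium chloride 81.294 mL; magnesium chloride hexahydrate 7.258 g

Working volume: 3.84 L.
L-glutamine: C1V1 = C2V2 → 9.11 mM × 3840 mL ÷ 200 mM = 174.912 mL
ammonium chloride: V = C2·V2/C1 = 39.8 mM × 3840 mL ÷ 1880 mM = 81.294 mL
magnesium chloride hexahydrate: 1.89 g/L × 3.84 L = 7.258 g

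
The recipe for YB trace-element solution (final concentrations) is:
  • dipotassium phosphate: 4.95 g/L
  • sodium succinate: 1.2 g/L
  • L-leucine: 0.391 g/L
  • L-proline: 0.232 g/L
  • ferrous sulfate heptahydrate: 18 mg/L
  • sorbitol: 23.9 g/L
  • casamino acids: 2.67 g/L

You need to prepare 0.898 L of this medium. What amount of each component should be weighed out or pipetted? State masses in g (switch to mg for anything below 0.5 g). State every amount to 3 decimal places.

dipotassium phosphate 4.445 g; sodium succinate 1.078 g; L-leucine 351.118 mg; L-proline 208.336 mg; ferrous sulfate heptahydrate 16.164 mg; sorbitol 21.462 g; casamino acids 2.398 g

Scale factor relative to 1 L: 0.898.
dipotassium phosphate: 4.95 g/L × 0.898 L = 4.445 g
sodium succinate: 1.2 g/L × 0.898 L = 1.078 g
L-leucine: 0.391 g/L × 0.898 L = 0.351118 g = 351.118 mg
L-proline: 0.232 g/L × 0.898 L = 0.208336 g = 208.336 mg
ferrous sulfate heptahydrate: 18 mg/L × 0.898 L = 16.164 mg
sorbitol: 23.9 g/L × 0.898 L = 21.462 g
casamino acids: 2.67 g/L × 0.898 L = 2.398 g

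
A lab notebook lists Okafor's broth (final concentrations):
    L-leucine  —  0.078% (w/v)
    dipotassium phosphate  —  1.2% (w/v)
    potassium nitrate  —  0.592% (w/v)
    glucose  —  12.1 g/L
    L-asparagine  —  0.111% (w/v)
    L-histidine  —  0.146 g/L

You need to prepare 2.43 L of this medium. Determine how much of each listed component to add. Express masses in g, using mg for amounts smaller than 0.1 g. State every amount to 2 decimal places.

L-leucine 1.90 g; dipotassium phosphate 29.16 g; potassium nitrate 14.39 g; glucose 29.40 g; L-asparagine 2.70 g; L-histidine 0.35 g

Working volume: 2.43 L.
L-leucine: 0.078% w/v = 0.78 g/L → 0.78 × 2.43 L = 1.90 g
dipotassium phosphate: 1.2 g per 100 mL × 2430 mL ÷ 100 = 29.16 g
potassium nitrate: 0.592 g per 100 mL × 2430 mL ÷ 100 = 14.39 g
glucose: 12.1 g/L × 2.43 L = 29.40 g
L-asparagine: 0.111% w/v = 1.11 g/L → 1.11 × 2.43 L = 2.70 g
L-histidine: 0.146 g/L × 2.43 L = 0.35 g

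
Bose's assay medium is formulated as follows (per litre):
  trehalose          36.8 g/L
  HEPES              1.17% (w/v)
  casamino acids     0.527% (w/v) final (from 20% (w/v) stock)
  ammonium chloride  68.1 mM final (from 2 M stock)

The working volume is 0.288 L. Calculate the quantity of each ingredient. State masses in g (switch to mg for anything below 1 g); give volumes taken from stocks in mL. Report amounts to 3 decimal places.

Working volume: 0.288 L.
trehalose: 36.8 g/L × 0.288 L = 10.598 g
HEPES: 1.17% w/v = 11.7 g/L → 11.7 × 0.288 L = 3.370 g
casamino acids: V = C2·V2/C1 = 0.527% ÷ 20% × 288 mL = 7.589 mL
ammonium chloride: V = C2·V2/C1 = 68.1 mM × 288 mL ÷ 2000 mM = 9.806 mL

trehalose 10.598 g; HEPES 3.370 g; casamino acids 7.589 mL; ammonium chloride 9.806 mL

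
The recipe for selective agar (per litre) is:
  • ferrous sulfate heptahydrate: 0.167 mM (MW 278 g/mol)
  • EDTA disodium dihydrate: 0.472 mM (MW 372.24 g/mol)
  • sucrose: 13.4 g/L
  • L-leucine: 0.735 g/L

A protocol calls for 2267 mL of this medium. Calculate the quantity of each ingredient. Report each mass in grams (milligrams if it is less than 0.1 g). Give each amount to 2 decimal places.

Working volume: 2267 mL = 2.267 L.
ferrous sulfate heptahydrate: 0.167 mmol/L × 278 g/mol × 2.267 L ÷ 1000 = 0.11 g
EDTA disodium dihydrate: 0.472 mmol/L × 372.24 g/mol × 2.267 L ÷ 1000 = 0.40 g
sucrose: 13.4 g/L × 2.267 L = 30.38 g
L-leucine: 0.735 g/L × 2.267 L = 1.67 g

ferrous sulfate heptahydrate 0.11 g; EDTA disodium dihydrate 0.40 g; sucrose 30.38 g; L-leucine 1.67 g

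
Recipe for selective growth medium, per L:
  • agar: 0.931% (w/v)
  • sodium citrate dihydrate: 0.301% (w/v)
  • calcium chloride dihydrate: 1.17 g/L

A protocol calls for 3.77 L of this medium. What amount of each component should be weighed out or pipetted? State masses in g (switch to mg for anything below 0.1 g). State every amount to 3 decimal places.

agar 35.099 g; sodium citrate dihydrate 11.348 g; calcium chloride dihydrate 4.411 g

Scale factor relative to 1 L: 3.77.
agar: 0.931% w/v = 9.31 g/L → 9.31 × 3.77 L = 35.099 g
sodium citrate dihydrate: 0.301% w/v = 3.01 g/L → 3.01 × 3.77 L = 11.348 g
calcium chloride dihydrate: 1.17 g/L × 3.77 L = 4.411 g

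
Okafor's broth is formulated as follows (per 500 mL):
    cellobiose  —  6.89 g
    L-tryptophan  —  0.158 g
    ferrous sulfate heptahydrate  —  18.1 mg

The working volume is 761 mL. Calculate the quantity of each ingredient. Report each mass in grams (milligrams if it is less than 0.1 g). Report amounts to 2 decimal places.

Ratio of target to recipe volume: 761 / 500 = 1.522.
cellobiose: 6.89 g × (761 mL / 500 mL) = 10.49 g
L-tryptophan: 0.158 g × (761 mL / 500 mL) = 0.24 g
ferrous sulfate heptahydrate: 18.1 mg × (761 mL / 500 mL) = 27.55 mg

cellobiose 10.49 g; L-tryptophan 0.24 g; ferrous sulfate heptahydrate 27.55 mg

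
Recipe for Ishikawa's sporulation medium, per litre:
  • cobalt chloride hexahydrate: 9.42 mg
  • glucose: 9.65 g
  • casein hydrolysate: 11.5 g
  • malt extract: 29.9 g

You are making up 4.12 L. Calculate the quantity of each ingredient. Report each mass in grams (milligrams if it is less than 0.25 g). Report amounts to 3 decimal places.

Scale factor = 4120 mL / 1000 mL = 4.12.
cobalt chloride hexahydrate: 9.42 mg × (4120 mL / 1000 mL) = 38.810 mg
glucose: 9.65 g × (4120 mL / 1000 mL) = 39.758 g
casein hydrolysate: 11.5 g × (4120 mL / 1000 mL) = 47.380 g
malt extract: 29.9 g × (4120 mL / 1000 mL) = 123.188 g

cobalt chloride hexahydrate 38.810 mg; glucose 39.758 g; casein hydrolysate 47.380 g; malt extract 123.188 g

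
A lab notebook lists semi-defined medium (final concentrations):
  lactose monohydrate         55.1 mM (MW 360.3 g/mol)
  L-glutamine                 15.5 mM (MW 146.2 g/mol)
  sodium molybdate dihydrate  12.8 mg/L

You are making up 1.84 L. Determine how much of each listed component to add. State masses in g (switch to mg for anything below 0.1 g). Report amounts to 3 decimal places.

Working volume: 1.84 L.
lactose monohydrate: 55.1 mmol/L × 360.3 g/mol × 1.84 L ÷ 1000 = 36.529 g
L-glutamine: 15.5 mmol/L × 146.2 g/mol × 1.84 L ÷ 1000 = 4.170 g
sodium molybdate dihydrate: 12.8 mg/L × 1.84 L = 23.552 mg

lactose monohydrate 36.529 g; L-glutamine 4.170 g; sodium molybdate dihydrate 23.552 mg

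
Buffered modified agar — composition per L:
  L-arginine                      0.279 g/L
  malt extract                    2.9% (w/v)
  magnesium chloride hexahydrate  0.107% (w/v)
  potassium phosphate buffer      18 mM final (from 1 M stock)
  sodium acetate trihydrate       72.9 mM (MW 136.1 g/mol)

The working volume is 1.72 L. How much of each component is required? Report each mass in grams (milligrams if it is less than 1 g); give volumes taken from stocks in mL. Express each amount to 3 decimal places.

Scale factor relative to 1 L: 1.72.
L-arginine: 0.279 g/L × 1.72 L = 0.47988 g = 479.880 mg
malt extract: 2.9% w/v = 29 g/L → 29 × 1.72 L = 49.880 g
magnesium chloride hexahydrate: 0.107 g per 100 mL × 1720 mL ÷ 100 = 1.840 g
potassium phosphate buffer: dilute stock: 18 mM × 1720 mL ÷ 1000 mM = 30.960 mL
sodium acetate trihydrate: 72.9 mmol/L × 136.1 g/mol × 1.72 L ÷ 1000 = 17.065 g

L-arginine 479.880 mg; malt extract 49.880 g; magnesium chloride hexahydrate 1.840 g; potassium phosphate buffer 30.960 mL; sodium acetate trihydrate 17.065 g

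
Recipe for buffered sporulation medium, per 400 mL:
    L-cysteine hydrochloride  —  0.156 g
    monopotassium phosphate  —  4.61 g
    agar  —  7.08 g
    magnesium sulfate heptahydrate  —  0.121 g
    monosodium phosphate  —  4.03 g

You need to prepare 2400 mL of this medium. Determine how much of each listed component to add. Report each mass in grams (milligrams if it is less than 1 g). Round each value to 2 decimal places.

Scale factor = 2400 mL / 400 mL = 6.
L-cysteine hydrochloride: 0.156 g × (2400 mL / 400 mL) = 0.936 g = 936.00 mg
monopotassium phosphate: 4.61 g × (2400 mL / 400 mL) = 27.66 g
agar: 7.08 g × (2400 mL / 400 mL) = 42.48 g
magnesium sulfate heptahydrate: 0.121 g × (2400 mL / 400 mL) = 0.726 g = 726.00 mg
monosodium phosphate: 4.03 g × (2400 mL / 400 mL) = 24.18 g

L-cysteine hydrochloride 936.00 mg; monopotassium phosphate 27.66 g; agar 42.48 g; magnesium sulfate heptahydrate 726.00 mg; monosodium phosphate 24.18 g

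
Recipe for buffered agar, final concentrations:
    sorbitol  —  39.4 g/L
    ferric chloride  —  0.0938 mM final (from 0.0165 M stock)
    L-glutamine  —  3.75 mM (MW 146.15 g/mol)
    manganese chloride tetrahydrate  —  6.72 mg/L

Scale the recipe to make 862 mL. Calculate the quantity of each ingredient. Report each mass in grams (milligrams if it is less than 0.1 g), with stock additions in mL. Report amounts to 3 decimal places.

Target volume = 862 mL = 0.862 L.
sorbitol: 39.4 g/L × 0.862 L = 33.963 g
ferric chloride: dilute stock: 0.0938 mM × 862 mL ÷ 16.5 mM = 4.900 mL
L-glutamine: 3.75 mmol/L × 146.15 g/mol × 0.862 L ÷ 1000 = 0.472 g
manganese chloride tetrahydrate: 6.72 mg/L × 0.862 L = 5.793 mg

sorbitol 33.963 g; ferric chloride 4.900 mL; L-glutamine 0.472 g; manganese chloride tetrahydrate 5.793 mg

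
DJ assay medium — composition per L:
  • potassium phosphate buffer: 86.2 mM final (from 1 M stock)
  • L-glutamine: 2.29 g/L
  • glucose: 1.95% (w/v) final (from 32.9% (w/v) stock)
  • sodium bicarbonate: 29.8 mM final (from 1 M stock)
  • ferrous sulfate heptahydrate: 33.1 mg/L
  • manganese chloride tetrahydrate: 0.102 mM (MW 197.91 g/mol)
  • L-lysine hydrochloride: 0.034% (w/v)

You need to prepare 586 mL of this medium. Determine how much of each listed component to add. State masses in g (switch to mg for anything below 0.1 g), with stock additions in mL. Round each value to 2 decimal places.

Working volume: 586 mL = 0.586 L.
potassium phosphate buffer: dilute stock: 86.2 mM × 586 mL ÷ 1000 mM = 50.51 mL
L-glutamine: 2.29 g/L × 0.586 L = 1.34 g
glucose: C1V1 = C2V2 → 1.95% ÷ 32.9% × 586 mL = 34.73 mL
sodium bicarbonate: dilute stock: 29.8 mM × 586 mL ÷ 1000 mM = 17.46 mL
ferrous sulfate heptahydrate: 33.1 mg/L × 0.586 L = 19.40 mg
manganese chloride tetrahydrate: 0.102 mmol/L × 197.91 mg/mmol × 0.586 L = 11.83 mg
L-lysine hydrochloride: 0.034 g per 100 mL × 586 mL ÷ 100 = 0.20 g

potassium phosphate buffer 50.51 mL; L-glutamine 1.34 g; glucose 34.73 mL; sodium bicarbonate 17.46 mL; ferrous sulfate heptahydrate 19.40 mg; manganese chloride tetrahydrate 11.83 mg; L-lysine hydrochloride 0.20 g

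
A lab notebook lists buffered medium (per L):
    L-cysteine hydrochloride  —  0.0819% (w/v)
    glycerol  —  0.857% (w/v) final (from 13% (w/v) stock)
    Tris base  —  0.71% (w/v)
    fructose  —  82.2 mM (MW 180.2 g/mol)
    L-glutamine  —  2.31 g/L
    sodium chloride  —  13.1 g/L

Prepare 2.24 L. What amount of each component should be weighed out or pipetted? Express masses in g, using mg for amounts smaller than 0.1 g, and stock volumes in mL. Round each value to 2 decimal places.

L-cysteine hydrochloride 1.83 g; glycerol 147.67 mL; Tris base 15.90 g; fructose 33.18 g; L-glutamine 5.17 g; sodium chloride 29.34 g

Working volume: 2.24 L.
L-cysteine hydrochloride: 0.0819% w/v = 0.819 g/L → 0.819 × 2.24 L = 1.83 g
glycerol: C1V1 = C2V2 → 0.857% ÷ 13% × 2240 mL = 147.67 mL
Tris base: 0.71 g per 100 mL × 2240 mL ÷ 100 = 15.90 g
fructose: 82.2 mmol/L × 180.2 g/mol × 2.24 L ÷ 1000 = 33.18 g
L-glutamine: 2.31 g/L × 2.24 L = 5.17 g
sodium chloride: 13.1 g/L × 2.24 L = 29.34 g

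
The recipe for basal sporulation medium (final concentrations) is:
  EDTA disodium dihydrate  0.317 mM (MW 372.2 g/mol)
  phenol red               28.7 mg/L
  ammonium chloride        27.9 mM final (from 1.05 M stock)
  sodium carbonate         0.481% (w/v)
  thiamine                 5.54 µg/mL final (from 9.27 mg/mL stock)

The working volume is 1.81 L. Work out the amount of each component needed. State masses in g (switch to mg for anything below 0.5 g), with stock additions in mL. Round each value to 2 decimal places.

EDTA disodium dihydrate 213.56 mg; phenol red 51.95 mg; ammonium chloride 48.09 mL; sodium carbonate 8.71 g; thiamine 1.08 mL

Working volume: 1.81 L.
EDTA disodium dihydrate: 0.317 mmol/L × 372.2 mg/mmol × 1.81 L = 213.56 mg
phenol red: 28.7 mg/L × 1.81 L = 51.95 mg
ammonium chloride: dilute stock: 27.9 mM × 1810 mL ÷ 1050 mM = 48.09 mL
sodium carbonate: 0.481% w/v = 4.81 g/L → 4.81 × 1.81 L = 8.71 g
thiamine: dilute stock: 5.54 µg/mL × 1810 mL ÷ 9270 µg/mL = 1.08 mL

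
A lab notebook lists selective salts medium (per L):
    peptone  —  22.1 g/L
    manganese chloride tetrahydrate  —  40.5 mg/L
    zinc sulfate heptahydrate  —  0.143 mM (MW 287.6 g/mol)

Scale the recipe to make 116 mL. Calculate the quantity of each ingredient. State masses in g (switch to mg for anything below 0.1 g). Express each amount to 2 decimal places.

Target volume = 116 mL = 0.116 L.
peptone: 22.1 g/L × 0.116 L = 2.56 g
manganese chloride tetrahydrate: 40.5 mg/L × 0.116 L = 4.70 mg
zinc sulfate heptahydrate: 0.143 mmol/L × 287.6 mg/mmol × 0.116 L = 4.77 mg

peptone 2.56 g; manganese chloride tetrahydrate 4.70 mg; zinc sulfate heptahydrate 4.77 mg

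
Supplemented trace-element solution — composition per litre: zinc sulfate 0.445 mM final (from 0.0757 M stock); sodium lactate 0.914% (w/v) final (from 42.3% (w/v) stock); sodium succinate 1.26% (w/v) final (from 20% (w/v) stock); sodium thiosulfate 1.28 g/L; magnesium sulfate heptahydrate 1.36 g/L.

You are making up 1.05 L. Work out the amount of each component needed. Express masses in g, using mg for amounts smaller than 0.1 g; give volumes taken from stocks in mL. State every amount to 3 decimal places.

Scale factor relative to 1 L: 1.05.
zinc sulfate: V = C2·V2/C1 = 0.445 mM × 1050 mL ÷ 75.7 mM = 6.172 mL
sodium lactate: V = C2·V2/C1 = 0.914% ÷ 42.3% × 1050 mL = 22.688 mL
sodium succinate: V = C2·V2/C1 = 1.26% ÷ 20% × 1050 mL = 66.150 mL
sodium thiosulfate: 1.28 g/L × 1.05 L = 1.344 g
magnesium sulfate heptahydrate: 1.36 g/L × 1.05 L = 1.428 g

zinc sulfate 6.172 mL; sodium lactate 22.688 mL; sodium succinate 66.150 mL; sodium thiosulfate 1.344 g; magnesium sulfate heptahydrate 1.428 g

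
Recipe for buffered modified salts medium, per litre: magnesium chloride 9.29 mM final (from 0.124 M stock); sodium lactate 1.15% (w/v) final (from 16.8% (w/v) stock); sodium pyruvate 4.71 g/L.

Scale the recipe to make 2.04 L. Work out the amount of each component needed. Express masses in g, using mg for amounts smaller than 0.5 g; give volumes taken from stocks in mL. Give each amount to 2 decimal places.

Scale factor relative to 1 L: 2.04.
magnesium chloride: dilute stock: 9.29 mM × 2040 mL ÷ 124 mM = 152.84 mL
sodium lactate: dilute stock: 1.15% ÷ 16.8% × 2040 mL = 139.64 mL
sodium pyruvate: 4.71 g/L × 2.04 L = 9.61 g

magnesium chloride 152.84 mL; sodium lactate 139.64 mL; sodium pyruvate 9.61 g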